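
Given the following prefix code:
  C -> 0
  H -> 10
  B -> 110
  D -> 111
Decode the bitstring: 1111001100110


Decoding step by step:
Bits 111 -> D
Bits 10 -> H
Bits 0 -> C
Bits 110 -> B
Bits 0 -> C
Bits 110 -> B


Decoded message: DHCBCB


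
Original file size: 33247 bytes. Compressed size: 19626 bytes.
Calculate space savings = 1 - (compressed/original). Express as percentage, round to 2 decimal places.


ratio = compressed/original = 19626/33247 = 0.590309
savings = 1 - ratio = 1 - 0.590309 = 0.409691
as a percentage: 0.409691 * 100 = 40.97%

Space savings = 1 - 19626/33247 = 40.97%


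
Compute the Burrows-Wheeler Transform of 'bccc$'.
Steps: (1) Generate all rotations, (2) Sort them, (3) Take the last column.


Rotations (sorted):
  0: $bccc -> last char: c
  1: bccc$ -> last char: $
  2: c$bcc -> last char: c
  3: cc$bc -> last char: c
  4: ccc$b -> last char: b


BWT = c$ccb


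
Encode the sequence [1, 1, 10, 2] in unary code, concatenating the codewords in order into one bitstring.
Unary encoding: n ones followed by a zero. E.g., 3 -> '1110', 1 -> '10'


Encode each number as n ones followed by a terminating 0:
  1 -> 10 (2 bits)
  1 -> 10 (2 bits)
  10 -> 11111111110 (11 bits)
  2 -> 110 (3 bits)
Total length = 2 + 2 + 11 + 3 = 18 bits.

Unary([1, 1, 10, 2]) = 101011111111110110 (18 bits)


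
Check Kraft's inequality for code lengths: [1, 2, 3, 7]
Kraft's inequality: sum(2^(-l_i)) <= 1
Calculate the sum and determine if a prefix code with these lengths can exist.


Sum = 2^(-1) + 2^(-2) + 2^(-3) + 2^(-7)
    = 0.5 + 0.25 + 0.125 + 0.0078125
    = 113/128 = 0.8828125
Since 0.8828125 <= 1, Kraft's inequality IS satisfied.
A prefix code with these lengths CAN exist.

Kraft sum = 0.8828125. Satisfied.


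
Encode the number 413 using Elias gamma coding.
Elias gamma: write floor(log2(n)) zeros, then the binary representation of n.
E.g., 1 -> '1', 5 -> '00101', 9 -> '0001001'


num_bits = floor(log2(413)) + 1 = 9
leading_zeros = num_bits - 1 = 8
binary(413) = 110011101

Elias gamma(413) = '00000000' + '110011101' = 00000000110011101 (17 bits)


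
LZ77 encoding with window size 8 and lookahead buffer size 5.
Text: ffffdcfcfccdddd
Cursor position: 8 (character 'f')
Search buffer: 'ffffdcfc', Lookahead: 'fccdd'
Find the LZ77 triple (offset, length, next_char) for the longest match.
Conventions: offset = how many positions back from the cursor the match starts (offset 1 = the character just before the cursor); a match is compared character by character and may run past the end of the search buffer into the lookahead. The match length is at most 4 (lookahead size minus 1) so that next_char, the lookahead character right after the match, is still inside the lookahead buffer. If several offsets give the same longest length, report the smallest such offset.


Try each offset into the search buffer:
  offset=1 (pos 7, char 'c'): match length 0
  offset=2 (pos 6, char 'f'): match length 2
  offset=3 (pos 5, char 'c'): match length 0
  offset=4 (pos 4, char 'd'): match length 0
  offset=5 (pos 3, char 'f'): match length 1
  offset=6 (pos 2, char 'f'): match length 1
  offset=7 (pos 1, char 'f'): match length 1
  offset=8 (pos 0, char 'f'): match length 1
Longest match has length 2 at offset 2.
next_char = character at position 8 + 2 = 10 -> 'c'

Best match: offset=2, length=2 (matching 'fc' starting at position 6)
LZ77 triple: (2, 2, 'c')


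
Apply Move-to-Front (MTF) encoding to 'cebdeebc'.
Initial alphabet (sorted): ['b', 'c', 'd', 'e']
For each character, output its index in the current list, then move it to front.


MTF encoding:
'c': index 1 in ['b', 'c', 'd', 'e'] -> ['c', 'b', 'd', 'e']
'e': index 3 in ['c', 'b', 'd', 'e'] -> ['e', 'c', 'b', 'd']
'b': index 2 in ['e', 'c', 'b', 'd'] -> ['b', 'e', 'c', 'd']
'd': index 3 in ['b', 'e', 'c', 'd'] -> ['d', 'b', 'e', 'c']
'e': index 2 in ['d', 'b', 'e', 'c'] -> ['e', 'd', 'b', 'c']
'e': index 0 in ['e', 'd', 'b', 'c'] -> ['e', 'd', 'b', 'c']
'b': index 2 in ['e', 'd', 'b', 'c'] -> ['b', 'e', 'd', 'c']
'c': index 3 in ['b', 'e', 'd', 'c'] -> ['c', 'b', 'e', 'd']


Output: [1, 3, 2, 3, 2, 0, 2, 3]


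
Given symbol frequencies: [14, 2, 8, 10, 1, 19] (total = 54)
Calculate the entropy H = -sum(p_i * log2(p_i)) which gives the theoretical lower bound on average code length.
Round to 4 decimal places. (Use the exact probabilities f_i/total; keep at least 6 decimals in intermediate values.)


Per-symbol terms -p_i * log2(p_i) with p_i = f_i/54:
  p = 14/54 = 0.259259: log2(p) = -1.947533, -p*log2(p) = 0.504916
  p = 2/54 = 0.037037: log2(p) = -4.754888, -p*log2(p) = 0.176107
  p = 8/54 = 0.148148: log2(p) = -2.754888, -p*log2(p) = 0.408131
  p = 10/54 = 0.185185: log2(p) = -2.432959, -p*log2(p) = 0.450548
  p = 1/54 = 0.018519: log2(p) = -5.754888, -p*log2(p) = 0.106572
  p = 19/54 = 0.351852: log2(p) = -1.506960, -p*log2(p) = 0.530227
H = 0.504916 + 0.176107 + 0.408131 + 0.450548 + 0.106572 + 0.530227 = 2.176501

H = 2.1765 bits/symbol


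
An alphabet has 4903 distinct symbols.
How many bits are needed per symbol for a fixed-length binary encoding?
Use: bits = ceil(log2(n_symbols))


log2(4903) = 12.2594
Bracket: 2^12 = 4096 < 4903 <= 2^13 = 8192
So ceil(log2(4903)) = 13

bits = ceil(log2(4903)) = ceil(12.2594) = 13 bits


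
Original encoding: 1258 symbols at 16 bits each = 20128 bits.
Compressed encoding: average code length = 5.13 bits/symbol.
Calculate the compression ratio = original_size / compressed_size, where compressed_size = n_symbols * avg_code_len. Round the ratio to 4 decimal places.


original_size = n_symbols * orig_bits = 1258 * 16 = 20128 bits
compressed_size = n_symbols * avg_code_len = 1258 * 5.13 = 6453.54 bits
ratio = original_size / compressed_size = 20128 / 6453.54 = 3.1189

Compression ratio = 3.1189


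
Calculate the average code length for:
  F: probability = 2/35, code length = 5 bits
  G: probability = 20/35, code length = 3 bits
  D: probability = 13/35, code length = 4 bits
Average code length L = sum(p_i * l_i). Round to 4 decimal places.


Weighted contributions p_i * l_i:
  F: (2/35) * 5 = 10/35
  G: (20/35) * 3 = 60/35
  D: (13/35) * 4 = 52/35
Sum = (10 + 60 + 52)/35 = 122/35

L = 122/35 = 3.4857 bits/symbol


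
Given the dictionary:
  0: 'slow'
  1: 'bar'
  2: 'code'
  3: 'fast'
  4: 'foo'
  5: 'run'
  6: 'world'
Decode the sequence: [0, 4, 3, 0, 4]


Look up each index in the dictionary:
  0 -> 'slow'
  4 -> 'foo'
  3 -> 'fast'
  0 -> 'slow'
  4 -> 'foo'

Decoded: "slow foo fast slow foo"


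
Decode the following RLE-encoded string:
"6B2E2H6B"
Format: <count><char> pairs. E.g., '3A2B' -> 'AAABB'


Expanding each <count><char> pair:
  6B -> 'BBBBBB'
  2E -> 'EE'
  2H -> 'HH'
  6B -> 'BBBBBB'

Decoded = BBBBBBEEHHBBBBBB


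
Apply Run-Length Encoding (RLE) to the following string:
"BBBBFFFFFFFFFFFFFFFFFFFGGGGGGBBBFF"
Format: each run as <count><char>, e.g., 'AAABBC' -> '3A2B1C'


Scanning runs left to right:
  i=0: run of 'B' x 4 -> '4B'
  i=4: run of 'F' x 19 -> '19F'
  i=23: run of 'G' x 6 -> '6G'
  i=29: run of 'B' x 3 -> '3B'
  i=32: run of 'F' x 2 -> '2F'

RLE = 4B19F6G3B2F


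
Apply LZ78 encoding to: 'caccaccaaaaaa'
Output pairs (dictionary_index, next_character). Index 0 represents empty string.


LZ78 encoding steps:
Dictionary: {0: ''}
Step 1: w='' (idx 0), next='c' -> output (0, 'c'), add 'c' as idx 1
Step 2: w='' (idx 0), next='a' -> output (0, 'a'), add 'a' as idx 2
Step 3: w='c' (idx 1), next='c' -> output (1, 'c'), add 'cc' as idx 3
Step 4: w='a' (idx 2), next='c' -> output (2, 'c'), add 'ac' as idx 4
Step 5: w='c' (idx 1), next='a' -> output (1, 'a'), add 'ca' as idx 5
Step 6: w='a' (idx 2), next='a' -> output (2, 'a'), add 'aa' as idx 6
Step 7: w='aa' (idx 6), next='a' -> output (6, 'a'), add 'aaa' as idx 7


Encoded: [(0, 'c'), (0, 'a'), (1, 'c'), (2, 'c'), (1, 'a'), (2, 'a'), (6, 'a')]


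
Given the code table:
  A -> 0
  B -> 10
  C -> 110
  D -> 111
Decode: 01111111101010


Decoding:
0 -> A
111 -> D
111 -> D
110 -> C
10 -> B
10 -> B


Result: ADDCBB


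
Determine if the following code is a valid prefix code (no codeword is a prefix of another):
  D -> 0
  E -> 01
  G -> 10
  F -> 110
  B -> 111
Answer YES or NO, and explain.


Checking each pair (does one codeword prefix another?):
  D='0' vs E='01': prefix -- VIOLATION

NO -- this is NOT a valid prefix code. D (0) is a prefix of E (01).


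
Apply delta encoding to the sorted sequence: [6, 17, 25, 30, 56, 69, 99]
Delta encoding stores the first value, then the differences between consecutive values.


First value: 6
Deltas:
  17 - 6 = 11
  25 - 17 = 8
  30 - 25 = 5
  56 - 30 = 26
  69 - 56 = 13
  99 - 69 = 30


Delta encoded: [6, 11, 8, 5, 26, 13, 30]


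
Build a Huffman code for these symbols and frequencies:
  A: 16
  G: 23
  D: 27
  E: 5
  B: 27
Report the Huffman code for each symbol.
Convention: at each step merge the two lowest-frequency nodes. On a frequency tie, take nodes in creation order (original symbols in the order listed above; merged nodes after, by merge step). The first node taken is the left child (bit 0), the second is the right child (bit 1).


Huffman tree construction:
Step 1: Merge E(5) + A(16) = 21
Step 2: Merge (E+A)(21) + G(23) = 44
Step 3: Merge D(27) + B(27) = 54
Step 4: Merge ((E+A)+G)(44) + (D+B)(54) = 98
Read each symbol's code off the tree from the root (left child = 0, right child = 1).

Codes:
  A: 001 (length 3)
  G: 01 (length 2)
  D: 10 (length 2)
  E: 000 (length 3)
  B: 11 (length 2)
Average code length: 217/98 = 2.2143 bits/symbol


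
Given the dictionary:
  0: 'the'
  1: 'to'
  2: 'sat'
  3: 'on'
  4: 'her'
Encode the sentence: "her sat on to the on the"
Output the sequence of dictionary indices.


Look up each word in the dictionary:
  'her' -> 4
  'sat' -> 2
  'on' -> 3
  'to' -> 1
  'the' -> 0
  'on' -> 3
  'the' -> 0

Encoded: [4, 2, 3, 1, 0, 3, 0]


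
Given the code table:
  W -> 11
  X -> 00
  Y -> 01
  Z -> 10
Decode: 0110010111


Decoding:
01 -> Y
10 -> Z
01 -> Y
01 -> Y
11 -> W


Result: YZYYW


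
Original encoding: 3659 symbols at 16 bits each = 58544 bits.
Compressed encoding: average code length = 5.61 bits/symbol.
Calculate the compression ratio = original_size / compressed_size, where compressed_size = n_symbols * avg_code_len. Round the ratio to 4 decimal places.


original_size = n_symbols * orig_bits = 3659 * 16 = 58544 bits
compressed_size = n_symbols * avg_code_len = 3659 * 5.61 = 20526.99 bits
ratio = original_size / compressed_size = 58544 / 20526.99 = 2.852

Compression ratio = 2.852


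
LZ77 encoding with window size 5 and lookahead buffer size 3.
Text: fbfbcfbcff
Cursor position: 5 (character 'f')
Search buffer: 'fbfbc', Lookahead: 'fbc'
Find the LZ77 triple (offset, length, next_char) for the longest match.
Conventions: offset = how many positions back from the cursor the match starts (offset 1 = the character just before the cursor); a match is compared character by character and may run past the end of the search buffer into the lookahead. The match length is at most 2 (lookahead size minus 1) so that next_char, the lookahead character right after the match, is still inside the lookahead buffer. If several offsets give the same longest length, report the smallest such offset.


Try each offset into the search buffer:
  offset=1 (pos 4, char 'c'): match length 0
  offset=2 (pos 3, char 'b'): match length 0
  offset=3 (pos 2, char 'f'): match length 2
  offset=4 (pos 1, char 'b'): match length 0
  offset=5 (pos 0, char 'f'): match length 2
Longest match has length 2, found at offsets 3, 5; take the smallest, offset 3.
next_char = character at position 5 + 2 = 7 -> 'c'

Best match: offset=3, length=2 (matching 'fb' starting at position 2)
LZ77 triple: (3, 2, 'c')


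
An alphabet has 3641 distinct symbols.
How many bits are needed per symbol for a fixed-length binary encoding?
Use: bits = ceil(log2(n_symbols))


log2(3641) = 11.8301
Bracket: 2^11 = 2048 < 3641 <= 2^12 = 4096
So ceil(log2(3641)) = 12

bits = ceil(log2(3641)) = ceil(11.8301) = 12 bits


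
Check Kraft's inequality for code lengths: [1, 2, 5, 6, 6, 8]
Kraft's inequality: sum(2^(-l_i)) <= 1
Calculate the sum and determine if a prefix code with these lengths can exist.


Sum = 2^(-1) + 2^(-2) + 2^(-5) + 2^(-6) + 2^(-6) + 2^(-8)
    = 0.5 + 0.25 + 0.03125 + 0.015625 + 0.015625 + 0.00390625
    = 209/256 = 0.81640625
Since 0.81640625 <= 1, Kraft's inequality IS satisfied.
A prefix code with these lengths CAN exist.

Kraft sum = 0.81640625. Satisfied.


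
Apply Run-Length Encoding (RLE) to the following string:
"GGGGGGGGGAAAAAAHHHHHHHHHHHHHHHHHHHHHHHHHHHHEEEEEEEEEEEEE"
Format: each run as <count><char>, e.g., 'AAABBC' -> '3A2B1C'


Scanning runs left to right:
  i=0: run of 'G' x 9 -> '9G'
  i=9: run of 'A' x 6 -> '6A'
  i=15: run of 'H' x 28 -> '28H'
  i=43: run of 'E' x 13 -> '13E'

RLE = 9G6A28H13E


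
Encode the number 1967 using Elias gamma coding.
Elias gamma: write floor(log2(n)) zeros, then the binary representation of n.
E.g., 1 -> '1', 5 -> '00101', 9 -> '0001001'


num_bits = floor(log2(1967)) + 1 = 11
leading_zeros = num_bits - 1 = 10
binary(1967) = 11110101111

Elias gamma(1967) = '0000000000' + '11110101111' = 000000000011110101111 (21 bits)


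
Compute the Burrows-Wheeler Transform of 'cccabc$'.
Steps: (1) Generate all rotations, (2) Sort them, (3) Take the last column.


Rotations (sorted):
  0: $cccabc -> last char: c
  1: abc$ccc -> last char: c
  2: bc$ccca -> last char: a
  3: c$cccab -> last char: b
  4: cabc$cc -> last char: c
  5: ccabc$c -> last char: c
  6: cccabc$ -> last char: $


BWT = ccabcc$


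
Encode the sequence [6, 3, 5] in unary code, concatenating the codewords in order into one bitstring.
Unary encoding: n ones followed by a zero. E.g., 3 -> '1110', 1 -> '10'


Encode each number as n ones followed by a terminating 0:
  6 -> 1111110 (7 bits)
  3 -> 1110 (4 bits)
  5 -> 111110 (6 bits)
Total length = 7 + 4 + 6 = 17 bits.

Unary([6, 3, 5]) = 11111101110111110 (17 bits)


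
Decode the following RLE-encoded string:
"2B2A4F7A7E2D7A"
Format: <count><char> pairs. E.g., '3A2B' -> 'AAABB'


Expanding each <count><char> pair:
  2B -> 'BB'
  2A -> 'AA'
  4F -> 'FFFF'
  7A -> 'AAAAAAA'
  7E -> 'EEEEEEE'
  2D -> 'DD'
  7A -> 'AAAAAAA'

Decoded = BBAAFFFFAAAAAAAEEEEEEEDDAAAAAAA


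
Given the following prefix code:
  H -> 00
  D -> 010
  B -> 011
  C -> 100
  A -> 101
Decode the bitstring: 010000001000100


Decoding step by step:
Bits 010 -> D
Bits 00 -> H
Bits 00 -> H
Bits 010 -> D
Bits 00 -> H
Bits 100 -> C


Decoded message: DHHDHC


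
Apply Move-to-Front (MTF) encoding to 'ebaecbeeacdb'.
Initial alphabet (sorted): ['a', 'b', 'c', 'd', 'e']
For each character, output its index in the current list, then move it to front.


MTF encoding:
'e': index 4 in ['a', 'b', 'c', 'd', 'e'] -> ['e', 'a', 'b', 'c', 'd']
'b': index 2 in ['e', 'a', 'b', 'c', 'd'] -> ['b', 'e', 'a', 'c', 'd']
'a': index 2 in ['b', 'e', 'a', 'c', 'd'] -> ['a', 'b', 'e', 'c', 'd']
'e': index 2 in ['a', 'b', 'e', 'c', 'd'] -> ['e', 'a', 'b', 'c', 'd']
'c': index 3 in ['e', 'a', 'b', 'c', 'd'] -> ['c', 'e', 'a', 'b', 'd']
'b': index 3 in ['c', 'e', 'a', 'b', 'd'] -> ['b', 'c', 'e', 'a', 'd']
'e': index 2 in ['b', 'c', 'e', 'a', 'd'] -> ['e', 'b', 'c', 'a', 'd']
'e': index 0 in ['e', 'b', 'c', 'a', 'd'] -> ['e', 'b', 'c', 'a', 'd']
'a': index 3 in ['e', 'b', 'c', 'a', 'd'] -> ['a', 'e', 'b', 'c', 'd']
'c': index 3 in ['a', 'e', 'b', 'c', 'd'] -> ['c', 'a', 'e', 'b', 'd']
'd': index 4 in ['c', 'a', 'e', 'b', 'd'] -> ['d', 'c', 'a', 'e', 'b']
'b': index 4 in ['d', 'c', 'a', 'e', 'b'] -> ['b', 'd', 'c', 'a', 'e']


Output: [4, 2, 2, 2, 3, 3, 2, 0, 3, 3, 4, 4]


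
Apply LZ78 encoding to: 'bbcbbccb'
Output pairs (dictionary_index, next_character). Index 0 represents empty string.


LZ78 encoding steps:
Dictionary: {0: ''}
Step 1: w='' (idx 0), next='b' -> output (0, 'b'), add 'b' as idx 1
Step 2: w='b' (idx 1), next='c' -> output (1, 'c'), add 'bc' as idx 2
Step 3: w='b' (idx 1), next='b' -> output (1, 'b'), add 'bb' as idx 3
Step 4: w='' (idx 0), next='c' -> output (0, 'c'), add 'c' as idx 4
Step 5: w='c' (idx 4), next='b' -> output (4, 'b'), add 'cb' as idx 5


Encoded: [(0, 'b'), (1, 'c'), (1, 'b'), (0, 'c'), (4, 'b')]


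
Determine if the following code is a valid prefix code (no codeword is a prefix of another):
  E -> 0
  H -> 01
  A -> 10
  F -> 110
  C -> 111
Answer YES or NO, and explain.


Checking each pair (does one codeword prefix another?):
  E='0' vs H='01': prefix -- VIOLATION

NO -- this is NOT a valid prefix code. E (0) is a prefix of H (01).


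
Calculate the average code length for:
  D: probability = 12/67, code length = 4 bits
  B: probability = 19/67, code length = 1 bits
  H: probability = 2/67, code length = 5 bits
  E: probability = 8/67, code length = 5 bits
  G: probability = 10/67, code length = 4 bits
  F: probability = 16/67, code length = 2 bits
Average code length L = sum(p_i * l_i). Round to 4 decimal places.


Weighted contributions p_i * l_i:
  D: (12/67) * 4 = 48/67
  B: (19/67) * 1 = 19/67
  H: (2/67) * 5 = 10/67
  E: (8/67) * 5 = 40/67
  G: (10/67) * 4 = 40/67
  F: (16/67) * 2 = 32/67
Sum = (48 + 19 + 10 + 40 + 40 + 32)/67 = 189/67

L = 189/67 = 2.8209 bits/symbol


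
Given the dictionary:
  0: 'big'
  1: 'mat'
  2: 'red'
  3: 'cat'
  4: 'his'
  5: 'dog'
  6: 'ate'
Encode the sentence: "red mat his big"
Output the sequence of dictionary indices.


Look up each word in the dictionary:
  'red' -> 2
  'mat' -> 1
  'his' -> 4
  'big' -> 0

Encoded: [2, 1, 4, 0]


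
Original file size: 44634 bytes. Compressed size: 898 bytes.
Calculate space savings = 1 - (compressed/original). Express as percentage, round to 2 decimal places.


ratio = compressed/original = 898/44634 = 0.020119
savings = 1 - ratio = 1 - 0.020119 = 0.979881
as a percentage: 0.979881 * 100 = 97.99%

Space savings = 1 - 898/44634 = 97.99%


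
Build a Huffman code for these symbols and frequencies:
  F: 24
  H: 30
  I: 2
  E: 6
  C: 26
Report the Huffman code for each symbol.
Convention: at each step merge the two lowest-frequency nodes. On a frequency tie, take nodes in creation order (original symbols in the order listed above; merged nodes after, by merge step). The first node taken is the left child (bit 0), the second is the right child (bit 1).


Huffman tree construction:
Step 1: Merge I(2) + E(6) = 8
Step 2: Merge (I+E)(8) + F(24) = 32
Step 3: Merge C(26) + H(30) = 56
Step 4: Merge ((I+E)+F)(32) + (C+H)(56) = 88
Read each symbol's code off the tree from the root (left child = 0, right child = 1).

Codes:
  F: 01 (length 2)
  H: 11 (length 2)
  I: 000 (length 3)
  E: 001 (length 3)
  C: 10 (length 2)
Average code length: 184/88 = 2.0909 bits/symbol


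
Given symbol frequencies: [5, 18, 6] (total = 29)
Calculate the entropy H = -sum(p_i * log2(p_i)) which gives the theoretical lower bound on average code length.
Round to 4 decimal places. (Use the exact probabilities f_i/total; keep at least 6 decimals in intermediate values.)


Per-symbol terms -p_i * log2(p_i) with p_i = f_i/29:
  p = 5/29 = 0.172414: log2(p) = -2.536053, -p*log2(p) = 0.437251
  p = 18/29 = 0.620690: log2(p) = -0.688056, -p*log2(p) = 0.427069
  p = 6/29 = 0.206897: log2(p) = -2.273018, -p*log2(p) = 0.470280
H = 0.437251 + 0.427069 + 0.470280 = 1.334600

H = 1.3346 bits/symbol


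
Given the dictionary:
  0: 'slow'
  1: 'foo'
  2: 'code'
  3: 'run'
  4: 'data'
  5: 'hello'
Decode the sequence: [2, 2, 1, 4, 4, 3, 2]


Look up each index in the dictionary:
  2 -> 'code'
  2 -> 'code'
  1 -> 'foo'
  4 -> 'data'
  4 -> 'data'
  3 -> 'run'
  2 -> 'code'

Decoded: "code code foo data data run code"


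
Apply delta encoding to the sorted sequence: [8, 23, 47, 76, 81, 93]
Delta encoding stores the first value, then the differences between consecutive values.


First value: 8
Deltas:
  23 - 8 = 15
  47 - 23 = 24
  76 - 47 = 29
  81 - 76 = 5
  93 - 81 = 12


Delta encoded: [8, 15, 24, 29, 5, 12]


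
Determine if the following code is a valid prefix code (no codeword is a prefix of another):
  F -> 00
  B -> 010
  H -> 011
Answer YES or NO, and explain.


Checking each pair (does one codeword prefix another?):
  F='00' vs B='010': no prefix
  F='00' vs H='011': no prefix
  B='010' vs F='00': no prefix
  B='010' vs H='011': no prefix
  H='011' vs F='00': no prefix
  H='011' vs B='010': no prefix
No violation found over all pairs.

YES -- this is a valid prefix code. No codeword is a prefix of any other codeword.


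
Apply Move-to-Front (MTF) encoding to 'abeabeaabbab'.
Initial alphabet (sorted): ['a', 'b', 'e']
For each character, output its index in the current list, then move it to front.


MTF encoding:
'a': index 0 in ['a', 'b', 'e'] -> ['a', 'b', 'e']
'b': index 1 in ['a', 'b', 'e'] -> ['b', 'a', 'e']
'e': index 2 in ['b', 'a', 'e'] -> ['e', 'b', 'a']
'a': index 2 in ['e', 'b', 'a'] -> ['a', 'e', 'b']
'b': index 2 in ['a', 'e', 'b'] -> ['b', 'a', 'e']
'e': index 2 in ['b', 'a', 'e'] -> ['e', 'b', 'a']
'a': index 2 in ['e', 'b', 'a'] -> ['a', 'e', 'b']
'a': index 0 in ['a', 'e', 'b'] -> ['a', 'e', 'b']
'b': index 2 in ['a', 'e', 'b'] -> ['b', 'a', 'e']
'b': index 0 in ['b', 'a', 'e'] -> ['b', 'a', 'e']
'a': index 1 in ['b', 'a', 'e'] -> ['a', 'b', 'e']
'b': index 1 in ['a', 'b', 'e'] -> ['b', 'a', 'e']


Output: [0, 1, 2, 2, 2, 2, 2, 0, 2, 0, 1, 1]


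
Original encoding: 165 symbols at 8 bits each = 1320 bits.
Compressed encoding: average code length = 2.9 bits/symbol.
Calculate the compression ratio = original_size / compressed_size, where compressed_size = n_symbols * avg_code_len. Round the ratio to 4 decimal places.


original_size = n_symbols * orig_bits = 165 * 8 = 1320 bits
compressed_size = n_symbols * avg_code_len = 165 * 2.9 = 478.5 bits
ratio = original_size / compressed_size = 1320 / 478.5 = 2.7586

Compression ratio = 2.7586


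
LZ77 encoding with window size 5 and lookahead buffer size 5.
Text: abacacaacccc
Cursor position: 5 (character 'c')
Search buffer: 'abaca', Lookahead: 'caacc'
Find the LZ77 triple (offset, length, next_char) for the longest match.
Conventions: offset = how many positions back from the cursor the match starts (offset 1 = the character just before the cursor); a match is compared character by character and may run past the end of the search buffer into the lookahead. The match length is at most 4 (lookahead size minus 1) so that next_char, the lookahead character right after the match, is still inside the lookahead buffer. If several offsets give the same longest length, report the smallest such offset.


Try each offset into the search buffer:
  offset=1 (pos 4, char 'a'): match length 0
  offset=2 (pos 3, char 'c'): match length 2
  offset=3 (pos 2, char 'a'): match length 0
  offset=4 (pos 1, char 'b'): match length 0
  offset=5 (pos 0, char 'a'): match length 0
Longest match has length 2 at offset 2.
next_char = character at position 5 + 2 = 7 -> 'a'

Best match: offset=2, length=2 (matching 'ca' starting at position 3)
LZ77 triple: (2, 2, 'a')


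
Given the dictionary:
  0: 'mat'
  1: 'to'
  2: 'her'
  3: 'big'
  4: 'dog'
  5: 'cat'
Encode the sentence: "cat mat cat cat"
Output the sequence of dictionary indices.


Look up each word in the dictionary:
  'cat' -> 5
  'mat' -> 0
  'cat' -> 5
  'cat' -> 5

Encoded: [5, 0, 5, 5]


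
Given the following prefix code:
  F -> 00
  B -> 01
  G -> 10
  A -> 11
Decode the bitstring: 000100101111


Decoding step by step:
Bits 00 -> F
Bits 01 -> B
Bits 00 -> F
Bits 10 -> G
Bits 11 -> A
Bits 11 -> A


Decoded message: FBFGAA


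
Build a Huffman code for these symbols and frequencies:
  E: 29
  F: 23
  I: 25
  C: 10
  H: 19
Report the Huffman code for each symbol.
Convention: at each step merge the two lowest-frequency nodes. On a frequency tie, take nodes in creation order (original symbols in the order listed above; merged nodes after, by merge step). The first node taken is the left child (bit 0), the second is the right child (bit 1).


Huffman tree construction:
Step 1: Merge C(10) + H(19) = 29
Step 2: Merge F(23) + I(25) = 48
Step 3: Merge E(29) + (C+H)(29) = 58
Step 4: Merge (F+I)(48) + (E+(C+H))(58) = 106
Read each symbol's code off the tree from the root (left child = 0, right child = 1).

Codes:
  E: 10 (length 2)
  F: 00 (length 2)
  I: 01 (length 2)
  C: 110 (length 3)
  H: 111 (length 3)
Average code length: 241/106 = 2.2736 bits/symbol


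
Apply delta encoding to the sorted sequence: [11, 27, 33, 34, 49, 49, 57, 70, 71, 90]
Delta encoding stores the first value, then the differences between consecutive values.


First value: 11
Deltas:
  27 - 11 = 16
  33 - 27 = 6
  34 - 33 = 1
  49 - 34 = 15
  49 - 49 = 0
  57 - 49 = 8
  70 - 57 = 13
  71 - 70 = 1
  90 - 71 = 19


Delta encoded: [11, 16, 6, 1, 15, 0, 8, 13, 1, 19]


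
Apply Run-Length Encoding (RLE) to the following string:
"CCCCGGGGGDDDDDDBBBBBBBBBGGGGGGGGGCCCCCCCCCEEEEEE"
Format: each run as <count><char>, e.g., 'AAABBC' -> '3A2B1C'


Scanning runs left to right:
  i=0: run of 'C' x 4 -> '4C'
  i=4: run of 'G' x 5 -> '5G'
  i=9: run of 'D' x 6 -> '6D'
  i=15: run of 'B' x 9 -> '9B'
  i=24: run of 'G' x 9 -> '9G'
  i=33: run of 'C' x 9 -> '9C'
  i=42: run of 'E' x 6 -> '6E'

RLE = 4C5G6D9B9G9C6E


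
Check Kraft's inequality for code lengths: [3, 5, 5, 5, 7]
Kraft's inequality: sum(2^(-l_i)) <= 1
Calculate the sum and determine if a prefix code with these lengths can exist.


Sum = 2^(-3) + 2^(-5) + 2^(-5) + 2^(-5) + 2^(-7)
    = 0.125 + 0.03125 + 0.03125 + 0.03125 + 0.0078125
    = 29/128 = 0.2265625
Since 0.2265625 <= 1, Kraft's inequality IS satisfied.
A prefix code with these lengths CAN exist.

Kraft sum = 0.2265625. Satisfied.


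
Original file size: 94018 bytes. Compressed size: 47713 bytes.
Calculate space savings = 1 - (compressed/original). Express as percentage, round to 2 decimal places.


ratio = compressed/original = 47713/94018 = 0.507488
savings = 1 - ratio = 1 - 0.507488 = 0.492512
as a percentage: 0.492512 * 100 = 49.25%

Space savings = 1 - 47713/94018 = 49.25%


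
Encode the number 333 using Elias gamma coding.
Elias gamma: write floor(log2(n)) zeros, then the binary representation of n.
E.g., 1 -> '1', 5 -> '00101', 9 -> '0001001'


num_bits = floor(log2(333)) + 1 = 9
leading_zeros = num_bits - 1 = 8
binary(333) = 101001101

Elias gamma(333) = '00000000' + '101001101' = 00000000101001101 (17 bits)


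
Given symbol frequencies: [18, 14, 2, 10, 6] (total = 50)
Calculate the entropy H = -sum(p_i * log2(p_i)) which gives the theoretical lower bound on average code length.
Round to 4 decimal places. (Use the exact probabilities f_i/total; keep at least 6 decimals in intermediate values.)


Per-symbol terms -p_i * log2(p_i) with p_i = f_i/50:
  p = 18/50 = 0.360000: log2(p) = -1.473931, -p*log2(p) = 0.530615
  p = 14/50 = 0.280000: log2(p) = -1.836501, -p*log2(p) = 0.514220
  p = 2/50 = 0.040000: log2(p) = -4.643856, -p*log2(p) = 0.185754
  p = 10/50 = 0.200000: log2(p) = -2.321928, -p*log2(p) = 0.464386
  p = 6/50 = 0.120000: log2(p) = -3.058894, -p*log2(p) = 0.367067
H = 0.530615 + 0.514220 + 0.185754 + 0.464386 + 0.367067 = 2.062042

H = 2.062 bits/symbol


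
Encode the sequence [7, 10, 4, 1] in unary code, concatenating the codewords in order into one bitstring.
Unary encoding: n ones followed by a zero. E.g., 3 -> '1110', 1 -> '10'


Encode each number as n ones followed by a terminating 0:
  7 -> 11111110 (8 bits)
  10 -> 11111111110 (11 bits)
  4 -> 11110 (5 bits)
  1 -> 10 (2 bits)
Total length = 8 + 11 + 5 + 2 = 26 bits.

Unary([7, 10, 4, 1]) = 11111110111111111101111010 (26 bits)


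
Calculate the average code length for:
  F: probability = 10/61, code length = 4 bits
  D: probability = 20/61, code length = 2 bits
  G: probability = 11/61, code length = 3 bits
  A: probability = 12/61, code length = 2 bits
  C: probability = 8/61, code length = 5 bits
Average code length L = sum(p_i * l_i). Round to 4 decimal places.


Weighted contributions p_i * l_i:
  F: (10/61) * 4 = 40/61
  D: (20/61) * 2 = 40/61
  G: (11/61) * 3 = 33/61
  A: (12/61) * 2 = 24/61
  C: (8/61) * 5 = 40/61
Sum = (40 + 40 + 33 + 24 + 40)/61 = 177/61

L = 177/61 = 2.9016 bits/symbol


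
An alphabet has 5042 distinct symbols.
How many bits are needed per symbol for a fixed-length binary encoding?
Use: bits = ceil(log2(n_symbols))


log2(5042) = 12.2998
Bracket: 2^12 = 4096 < 5042 <= 2^13 = 8192
So ceil(log2(5042)) = 13

bits = ceil(log2(5042)) = ceil(12.2998) = 13 bits


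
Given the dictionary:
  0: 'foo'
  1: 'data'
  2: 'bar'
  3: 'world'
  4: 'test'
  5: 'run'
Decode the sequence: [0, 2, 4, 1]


Look up each index in the dictionary:
  0 -> 'foo'
  2 -> 'bar'
  4 -> 'test'
  1 -> 'data'

Decoded: "foo bar test data"


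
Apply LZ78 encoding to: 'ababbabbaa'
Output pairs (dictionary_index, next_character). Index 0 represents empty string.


LZ78 encoding steps:
Dictionary: {0: ''}
Step 1: w='' (idx 0), next='a' -> output (0, 'a'), add 'a' as idx 1
Step 2: w='' (idx 0), next='b' -> output (0, 'b'), add 'b' as idx 2
Step 3: w='a' (idx 1), next='b' -> output (1, 'b'), add 'ab' as idx 3
Step 4: w='b' (idx 2), next='a' -> output (2, 'a'), add 'ba' as idx 4
Step 5: w='b' (idx 2), next='b' -> output (2, 'b'), add 'bb' as idx 5
Step 6: w='a' (idx 1), next='a' -> output (1, 'a'), add 'aa' as idx 6


Encoded: [(0, 'a'), (0, 'b'), (1, 'b'), (2, 'a'), (2, 'b'), (1, 'a')]


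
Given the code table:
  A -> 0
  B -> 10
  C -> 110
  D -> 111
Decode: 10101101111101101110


Decoding:
10 -> B
10 -> B
110 -> C
111 -> D
110 -> C
110 -> C
111 -> D
0 -> A


Result: BBCDCCDA


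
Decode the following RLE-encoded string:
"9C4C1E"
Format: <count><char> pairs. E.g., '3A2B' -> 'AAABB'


Expanding each <count><char> pair:
  9C -> 'CCCCCCCCC'
  4C -> 'CCCC'
  1E -> 'E'

Decoded = CCCCCCCCCCCCCE


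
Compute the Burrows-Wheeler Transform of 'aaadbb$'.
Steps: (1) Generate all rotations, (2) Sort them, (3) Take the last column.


Rotations (sorted):
  0: $aaadbb -> last char: b
  1: aaadbb$ -> last char: $
  2: aadbb$a -> last char: a
  3: adbb$aa -> last char: a
  4: b$aaadb -> last char: b
  5: bb$aaad -> last char: d
  6: dbb$aaa -> last char: a


BWT = b$aabda


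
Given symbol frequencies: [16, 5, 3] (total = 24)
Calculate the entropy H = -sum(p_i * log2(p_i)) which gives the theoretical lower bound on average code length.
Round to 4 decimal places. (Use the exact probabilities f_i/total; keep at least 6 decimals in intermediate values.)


Per-symbol terms -p_i * log2(p_i) with p_i = f_i/24:
  p = 16/24 = 0.666667: log2(p) = -0.584963, -p*log2(p) = 0.389975
  p = 5/24 = 0.208333: log2(p) = -2.263034, -p*log2(p) = 0.471466
  p = 3/24 = 0.125000: log2(p) = -3.000000, -p*log2(p) = 0.375000
H = 0.389975 + 0.471466 + 0.375000 = 1.236441

H = 1.2364 bits/symbol


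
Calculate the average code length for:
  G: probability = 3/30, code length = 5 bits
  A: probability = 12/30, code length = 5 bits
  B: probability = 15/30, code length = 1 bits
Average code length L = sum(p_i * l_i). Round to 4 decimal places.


Weighted contributions p_i * l_i:
  G: (3/30) * 5 = 15/30
  A: (12/30) * 5 = 60/30
  B: (15/30) * 1 = 15/30
Sum = (15 + 60 + 15)/30 = 90/30

L = 90/30 = 3.0000 bits/symbol


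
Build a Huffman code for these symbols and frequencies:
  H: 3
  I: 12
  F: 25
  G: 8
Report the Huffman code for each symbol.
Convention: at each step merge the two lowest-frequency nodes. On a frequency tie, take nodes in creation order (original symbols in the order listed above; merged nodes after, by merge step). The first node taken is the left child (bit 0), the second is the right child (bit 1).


Huffman tree construction:
Step 1: Merge H(3) + G(8) = 11
Step 2: Merge (H+G)(11) + I(12) = 23
Step 3: Merge ((H+G)+I)(23) + F(25) = 48
Read each symbol's code off the tree from the root (left child = 0, right child = 1).

Codes:
  H: 000 (length 3)
  I: 01 (length 2)
  F: 1 (length 1)
  G: 001 (length 3)
Average code length: 82/48 = 1.7083 bits/symbol


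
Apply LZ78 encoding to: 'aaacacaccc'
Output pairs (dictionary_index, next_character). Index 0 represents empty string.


LZ78 encoding steps:
Dictionary: {0: ''}
Step 1: w='' (idx 0), next='a' -> output (0, 'a'), add 'a' as idx 1
Step 2: w='a' (idx 1), next='a' -> output (1, 'a'), add 'aa' as idx 2
Step 3: w='' (idx 0), next='c' -> output (0, 'c'), add 'c' as idx 3
Step 4: w='a' (idx 1), next='c' -> output (1, 'c'), add 'ac' as idx 4
Step 5: w='ac' (idx 4), next='c' -> output (4, 'c'), add 'acc' as idx 5
Step 6: w='c' (idx 3), end of input -> output (3, '')


Encoded: [(0, 'a'), (1, 'a'), (0, 'c'), (1, 'c'), (4, 'c'), (3, '')]


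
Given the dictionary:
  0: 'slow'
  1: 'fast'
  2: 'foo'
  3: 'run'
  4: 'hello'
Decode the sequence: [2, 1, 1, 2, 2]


Look up each index in the dictionary:
  2 -> 'foo'
  1 -> 'fast'
  1 -> 'fast'
  2 -> 'foo'
  2 -> 'foo'

Decoded: "foo fast fast foo foo"


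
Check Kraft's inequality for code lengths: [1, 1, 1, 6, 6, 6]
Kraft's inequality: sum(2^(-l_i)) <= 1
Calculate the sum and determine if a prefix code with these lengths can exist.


Sum = 2^(-1) + 2^(-1) + 2^(-1) + 2^(-6) + 2^(-6) + 2^(-6)
    = 0.5 + 0.5 + 0.5 + 0.015625 + 0.015625 + 0.015625
    = 99/64 = 1.546875
Since 1.546875 > 1, Kraft's inequality is NOT satisfied.
A prefix code with these lengths CANNOT exist.

Kraft sum = 1.546875. Not satisfied.


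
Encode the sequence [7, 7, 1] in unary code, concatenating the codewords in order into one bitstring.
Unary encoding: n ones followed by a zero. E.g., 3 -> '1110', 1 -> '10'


Encode each number as n ones followed by a terminating 0:
  7 -> 11111110 (8 bits)
  7 -> 11111110 (8 bits)
  1 -> 10 (2 bits)
Total length = 8 + 8 + 2 = 18 bits.

Unary([7, 7, 1]) = 111111101111111010 (18 bits)


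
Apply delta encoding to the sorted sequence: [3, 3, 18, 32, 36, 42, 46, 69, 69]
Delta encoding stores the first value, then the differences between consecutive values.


First value: 3
Deltas:
  3 - 3 = 0
  18 - 3 = 15
  32 - 18 = 14
  36 - 32 = 4
  42 - 36 = 6
  46 - 42 = 4
  69 - 46 = 23
  69 - 69 = 0


Delta encoded: [3, 0, 15, 14, 4, 6, 4, 23, 0]


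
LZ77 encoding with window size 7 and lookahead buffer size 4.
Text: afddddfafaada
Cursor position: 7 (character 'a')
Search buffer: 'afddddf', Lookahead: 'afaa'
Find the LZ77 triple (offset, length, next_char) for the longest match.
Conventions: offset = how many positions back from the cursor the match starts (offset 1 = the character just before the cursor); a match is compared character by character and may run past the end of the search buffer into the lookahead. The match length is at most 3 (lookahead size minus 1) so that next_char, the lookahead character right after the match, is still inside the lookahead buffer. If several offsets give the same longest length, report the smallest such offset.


Try each offset into the search buffer:
  offset=1 (pos 6, char 'f'): match length 0
  offset=2 (pos 5, char 'd'): match length 0
  offset=3 (pos 4, char 'd'): match length 0
  offset=4 (pos 3, char 'd'): match length 0
  offset=5 (pos 2, char 'd'): match length 0
  offset=6 (pos 1, char 'f'): match length 0
  offset=7 (pos 0, char 'a'): match length 2
Longest match has length 2 at offset 7.
next_char = character at position 7 + 2 = 9 -> 'a'

Best match: offset=7, length=2 (matching 'af' starting at position 0)
LZ77 triple: (7, 2, 'a')


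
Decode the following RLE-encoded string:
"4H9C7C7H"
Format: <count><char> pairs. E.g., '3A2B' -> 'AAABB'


Expanding each <count><char> pair:
  4H -> 'HHHH'
  9C -> 'CCCCCCCCC'
  7C -> 'CCCCCCC'
  7H -> 'HHHHHHH'

Decoded = HHHHCCCCCCCCCCCCCCCCHHHHHHH


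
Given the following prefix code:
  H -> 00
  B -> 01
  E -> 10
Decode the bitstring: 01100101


Decoding step by step:
Bits 01 -> B
Bits 10 -> E
Bits 01 -> B
Bits 01 -> B


Decoded message: BEBB


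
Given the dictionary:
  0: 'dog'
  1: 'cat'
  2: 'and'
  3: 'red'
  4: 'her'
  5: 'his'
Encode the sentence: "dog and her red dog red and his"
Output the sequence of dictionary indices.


Look up each word in the dictionary:
  'dog' -> 0
  'and' -> 2
  'her' -> 4
  'red' -> 3
  'dog' -> 0
  'red' -> 3
  'and' -> 2
  'his' -> 5

Encoded: [0, 2, 4, 3, 0, 3, 2, 5]


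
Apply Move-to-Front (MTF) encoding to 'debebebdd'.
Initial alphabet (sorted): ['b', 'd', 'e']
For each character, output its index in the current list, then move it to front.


MTF encoding:
'd': index 1 in ['b', 'd', 'e'] -> ['d', 'b', 'e']
'e': index 2 in ['d', 'b', 'e'] -> ['e', 'd', 'b']
'b': index 2 in ['e', 'd', 'b'] -> ['b', 'e', 'd']
'e': index 1 in ['b', 'e', 'd'] -> ['e', 'b', 'd']
'b': index 1 in ['e', 'b', 'd'] -> ['b', 'e', 'd']
'e': index 1 in ['b', 'e', 'd'] -> ['e', 'b', 'd']
'b': index 1 in ['e', 'b', 'd'] -> ['b', 'e', 'd']
'd': index 2 in ['b', 'e', 'd'] -> ['d', 'b', 'e']
'd': index 0 in ['d', 'b', 'e'] -> ['d', 'b', 'e']


Output: [1, 2, 2, 1, 1, 1, 1, 2, 0]


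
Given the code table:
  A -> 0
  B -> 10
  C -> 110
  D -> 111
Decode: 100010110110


Decoding:
10 -> B
0 -> A
0 -> A
10 -> B
110 -> C
110 -> C


Result: BAABCC


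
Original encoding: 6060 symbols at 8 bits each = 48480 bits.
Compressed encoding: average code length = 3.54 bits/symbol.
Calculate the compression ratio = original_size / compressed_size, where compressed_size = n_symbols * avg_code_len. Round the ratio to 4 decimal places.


original_size = n_symbols * orig_bits = 6060 * 8 = 48480 bits
compressed_size = n_symbols * avg_code_len = 6060 * 3.54 = 21452.4 bits
ratio = original_size / compressed_size = 48480 / 21452.4 = 2.2599

Compression ratio = 2.2599


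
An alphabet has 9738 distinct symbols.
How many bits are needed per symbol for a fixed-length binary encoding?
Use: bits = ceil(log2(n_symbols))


log2(9738) = 13.2494
Bracket: 2^13 = 8192 < 9738 <= 2^14 = 16384
So ceil(log2(9738)) = 14

bits = ceil(log2(9738)) = ceil(13.2494) = 14 bits


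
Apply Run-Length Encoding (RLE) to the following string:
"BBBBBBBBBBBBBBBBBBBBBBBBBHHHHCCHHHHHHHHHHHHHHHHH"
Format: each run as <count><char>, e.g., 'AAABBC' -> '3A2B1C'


Scanning runs left to right:
  i=0: run of 'B' x 25 -> '25B'
  i=25: run of 'H' x 4 -> '4H'
  i=29: run of 'C' x 2 -> '2C'
  i=31: run of 'H' x 17 -> '17H'

RLE = 25B4H2C17H


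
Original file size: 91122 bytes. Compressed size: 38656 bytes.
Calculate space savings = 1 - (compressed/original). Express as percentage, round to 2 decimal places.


ratio = compressed/original = 38656/91122 = 0.424222
savings = 1 - ratio = 1 - 0.424222 = 0.575778
as a percentage: 0.575778 * 100 = 57.58%

Space savings = 1 - 38656/91122 = 57.58%


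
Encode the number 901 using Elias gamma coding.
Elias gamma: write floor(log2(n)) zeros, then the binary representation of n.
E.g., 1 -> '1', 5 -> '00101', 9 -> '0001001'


num_bits = floor(log2(901)) + 1 = 10
leading_zeros = num_bits - 1 = 9
binary(901) = 1110000101

Elias gamma(901) = '000000000' + '1110000101' = 0000000001110000101 (19 bits)


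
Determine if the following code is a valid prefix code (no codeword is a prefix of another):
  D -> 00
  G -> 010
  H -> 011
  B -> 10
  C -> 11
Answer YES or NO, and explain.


Checking each pair (does one codeword prefix another?):
  D='00' vs G='010': no prefix
  D='00' vs H='011': no prefix
  D='00' vs B='10': no prefix
  D='00' vs C='11': no prefix
  G='010' vs D='00': no prefix
  G='010' vs H='011': no prefix
  G='010' vs B='10': no prefix
  G='010' vs C='11': no prefix
  H='011' vs D='00': no prefix
  H='011' vs G='010': no prefix
  H='011' vs B='10': no prefix
  H='011' vs C='11': no prefix
  B='10' vs D='00': no prefix
  B='10' vs G='010': no prefix
  B='10' vs H='011': no prefix
  B='10' vs C='11': no prefix
  C='11' vs D='00': no prefix
  C='11' vs G='010': no prefix
  C='11' vs H='011': no prefix
  C='11' vs B='10': no prefix
No violation found over all pairs.

YES -- this is a valid prefix code. No codeword is a prefix of any other codeword.


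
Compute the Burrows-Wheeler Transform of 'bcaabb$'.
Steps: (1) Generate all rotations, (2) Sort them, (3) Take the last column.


Rotations (sorted):
  0: $bcaabb -> last char: b
  1: aabb$bc -> last char: c
  2: abb$bca -> last char: a
  3: b$bcaab -> last char: b
  4: bb$bcaa -> last char: a
  5: bcaabb$ -> last char: $
  6: caabb$b -> last char: b


BWT = bcaba$b
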